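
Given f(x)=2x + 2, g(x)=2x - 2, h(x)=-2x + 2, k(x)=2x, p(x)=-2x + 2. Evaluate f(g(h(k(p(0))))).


p(0) = 2
k(2) = 4
h(4) = -6
g(-6) = -14
f(-14) = -26

-26


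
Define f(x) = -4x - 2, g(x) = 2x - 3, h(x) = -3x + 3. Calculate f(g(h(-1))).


h(-1) = 6
g(6) = 9
f(9) = -38

-38


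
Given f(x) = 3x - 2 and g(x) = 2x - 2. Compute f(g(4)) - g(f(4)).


f(g(4)) = 16
g(f(4)) = 18
Difference = -2

-2


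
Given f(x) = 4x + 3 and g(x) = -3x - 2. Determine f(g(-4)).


g(-4) = 10
f(10) = 43

43


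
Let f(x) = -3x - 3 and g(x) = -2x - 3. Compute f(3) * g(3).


f(3) = -12
g(3) = -9
Product = 108

108


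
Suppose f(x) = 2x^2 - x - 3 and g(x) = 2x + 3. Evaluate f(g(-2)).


g(-2) = -1
f(-1) = 2*(-1)^2 - 1*(-1) - 3 = 0

0


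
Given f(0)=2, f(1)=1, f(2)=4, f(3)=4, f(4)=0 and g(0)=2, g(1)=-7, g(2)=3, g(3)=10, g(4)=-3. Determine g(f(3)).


f(3) = 4
g(4) = -3

-3


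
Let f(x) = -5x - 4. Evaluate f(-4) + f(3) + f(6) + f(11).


f(-4) = 16
f(3) = -19
f(6) = -34
f(11) = -59
Sum = -96

-96


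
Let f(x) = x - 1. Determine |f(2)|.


f(2) = 1
|1| = 1

1


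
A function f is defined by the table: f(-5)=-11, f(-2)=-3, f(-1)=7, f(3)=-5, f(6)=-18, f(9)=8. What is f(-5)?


Reading from the table at x = -5

-11


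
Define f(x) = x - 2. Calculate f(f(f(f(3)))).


f(3) = 1
f(1) = -1
f(-1) = -3
f(-3) = -5

-5


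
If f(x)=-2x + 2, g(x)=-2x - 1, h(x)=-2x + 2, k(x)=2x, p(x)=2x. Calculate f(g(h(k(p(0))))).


p(0) = 0
k(0) = 0
h(0) = 2
g(2) = -5
f(-5) = 12

12


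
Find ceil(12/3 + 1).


12/3 = 4
4 + 1 = 5
ceil(5) = 5

5


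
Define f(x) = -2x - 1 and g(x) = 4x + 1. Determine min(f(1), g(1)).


f(1) = -3
g(1) = 5
min = -3

-3


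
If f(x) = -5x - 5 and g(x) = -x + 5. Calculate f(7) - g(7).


-38


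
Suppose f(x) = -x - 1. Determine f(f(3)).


f(3) = -4
f(-4) = 3

3


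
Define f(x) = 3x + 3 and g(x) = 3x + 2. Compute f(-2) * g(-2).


12


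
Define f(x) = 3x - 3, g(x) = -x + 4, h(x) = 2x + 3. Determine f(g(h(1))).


h(1) = 5
g(5) = -1
f(-1) = -6

-6


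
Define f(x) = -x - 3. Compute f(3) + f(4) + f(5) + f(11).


f(3) = -6
f(4) = -7
f(5) = -8
f(11) = -14
Sum = -35

-35


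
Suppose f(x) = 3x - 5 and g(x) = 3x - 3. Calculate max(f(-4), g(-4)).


f(-4) = -17
g(-4) = -15
max = -15

-15


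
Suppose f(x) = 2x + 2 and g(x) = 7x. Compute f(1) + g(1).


11


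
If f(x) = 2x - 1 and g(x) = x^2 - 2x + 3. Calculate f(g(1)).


g(1) = 2
f(2) = 3

3


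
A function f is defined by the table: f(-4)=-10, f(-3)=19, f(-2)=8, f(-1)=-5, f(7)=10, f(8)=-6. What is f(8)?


Reading from the table at x = 8

-6


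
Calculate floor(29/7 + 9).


29/7 = 4.1429
4.1429 + 9 = 13.1429
floor(13.1429) = 13

13


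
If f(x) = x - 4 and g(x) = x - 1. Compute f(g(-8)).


-13


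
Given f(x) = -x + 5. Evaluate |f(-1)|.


6


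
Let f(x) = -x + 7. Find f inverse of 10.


Solve -x + 7 = 10
x = (10 - 7) / (-1) = -3

-3


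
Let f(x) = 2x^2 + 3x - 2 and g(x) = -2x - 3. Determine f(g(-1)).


g(-1) = -1
f(-1) = 2*(-1)^2 + 3*(-1) - 2 = -3

-3


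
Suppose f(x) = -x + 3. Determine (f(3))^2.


f(3) = 0
(0)^2 = 0

0


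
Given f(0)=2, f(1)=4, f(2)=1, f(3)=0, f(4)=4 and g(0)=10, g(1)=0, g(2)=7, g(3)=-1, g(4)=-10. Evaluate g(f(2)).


f(2) = 1
g(1) = 0

0


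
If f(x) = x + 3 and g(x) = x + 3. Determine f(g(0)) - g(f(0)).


f(g(0)) = 6
g(f(0)) = 6
Difference = 0

0


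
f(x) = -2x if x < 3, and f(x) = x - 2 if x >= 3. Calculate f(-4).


-4 satisfies x < 3
f(-4) = 8

8


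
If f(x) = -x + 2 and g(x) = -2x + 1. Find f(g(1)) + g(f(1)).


f(g(1)) = 3
g(f(1)) = -1
Sum = 2

2


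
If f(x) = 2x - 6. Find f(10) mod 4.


f(10) = 14
14 mod 4 = 2

2


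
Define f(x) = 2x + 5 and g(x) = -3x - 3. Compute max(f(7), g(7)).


19


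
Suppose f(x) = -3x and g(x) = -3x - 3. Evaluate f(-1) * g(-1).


f(-1) = 3
g(-1) = 0
Product = 0

0


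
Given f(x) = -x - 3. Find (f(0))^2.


f(0) = -3
(-3)^2 = 9

9


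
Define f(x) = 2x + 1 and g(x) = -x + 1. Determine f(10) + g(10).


12


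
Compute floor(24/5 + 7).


24/5 = 4.8
4.8 + 7 = 11.8
floor(11.8) = 11

11


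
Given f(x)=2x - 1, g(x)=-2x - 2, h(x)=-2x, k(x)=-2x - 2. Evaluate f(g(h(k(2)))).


k(2) = -6
h(-6) = 12
g(12) = -26
f(-26) = -53

-53


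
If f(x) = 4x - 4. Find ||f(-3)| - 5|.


f(-3) = -16
|-16| = 16
|16 - 5| = 11

11


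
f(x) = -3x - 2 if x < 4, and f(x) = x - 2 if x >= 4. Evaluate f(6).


6 satisfies x >= 4
f(6) = 4

4


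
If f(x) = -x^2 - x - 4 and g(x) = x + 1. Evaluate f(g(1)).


g(1) = 2
f(2) = (-1)*(2)^2 - 1*(2) - 4 = -10

-10


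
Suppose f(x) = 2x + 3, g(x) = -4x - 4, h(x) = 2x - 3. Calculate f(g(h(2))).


h(2) = 1
g(1) = -8
f(-8) = -13

-13


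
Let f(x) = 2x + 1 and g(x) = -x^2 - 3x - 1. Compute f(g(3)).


g(3) = -19
f(-19) = -37

-37


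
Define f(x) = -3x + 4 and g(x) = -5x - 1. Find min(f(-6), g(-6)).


f(-6) = 22
g(-6) = 29
min = 22

22


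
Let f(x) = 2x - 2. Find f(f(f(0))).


-14


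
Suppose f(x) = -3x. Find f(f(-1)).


f(-1) = 3
f(3) = -9

-9


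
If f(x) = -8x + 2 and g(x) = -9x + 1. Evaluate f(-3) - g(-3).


f(-3) = 26
g(-3) = 28
Difference = -2

-2


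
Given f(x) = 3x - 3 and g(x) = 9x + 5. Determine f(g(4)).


g(4) = 41
f(41) = 120

120


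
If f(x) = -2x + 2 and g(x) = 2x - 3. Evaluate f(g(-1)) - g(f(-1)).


7


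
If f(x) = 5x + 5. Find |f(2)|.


f(2) = 15
|15| = 15

15


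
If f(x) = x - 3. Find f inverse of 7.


Solve x - 3 = 7
x = (7 + 3) / 1 = 10

10


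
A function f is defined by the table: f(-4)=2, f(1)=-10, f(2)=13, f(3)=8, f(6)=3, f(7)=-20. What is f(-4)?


Reading from the table at x = -4

2


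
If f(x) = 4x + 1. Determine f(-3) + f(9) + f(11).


f(-3) = -11
f(9) = 37
f(11) = 45
Sum = 71

71


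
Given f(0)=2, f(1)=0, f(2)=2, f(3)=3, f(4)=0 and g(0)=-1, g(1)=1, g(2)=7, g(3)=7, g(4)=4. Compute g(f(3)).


7


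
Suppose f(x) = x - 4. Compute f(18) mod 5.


f(18) = 14
14 mod 5 = 4

4


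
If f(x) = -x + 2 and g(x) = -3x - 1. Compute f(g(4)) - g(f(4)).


f(g(4)) = 15
g(f(4)) = 5
Difference = 10

10


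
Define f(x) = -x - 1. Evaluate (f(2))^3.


f(2) = -3
(-3)^3 = -27

-27


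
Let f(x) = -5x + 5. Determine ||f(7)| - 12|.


f(7) = -30
|-30| = 30
|30 - 12| = 18

18


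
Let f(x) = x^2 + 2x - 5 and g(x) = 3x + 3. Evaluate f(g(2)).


g(2) = 9
f(9) = 1*(9)^2 + 2*(9) - 5 = 94

94


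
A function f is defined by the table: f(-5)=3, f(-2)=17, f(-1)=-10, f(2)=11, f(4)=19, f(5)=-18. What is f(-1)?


Reading from the table at x = -1

-10


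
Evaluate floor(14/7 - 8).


14/7 = 2
2 - 8 = -6
floor(-6) = -6

-6


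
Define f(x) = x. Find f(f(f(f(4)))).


f(4) = 4
f(4) = 4
f(4) = 4
f(4) = 4

4


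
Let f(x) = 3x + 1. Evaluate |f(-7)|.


20


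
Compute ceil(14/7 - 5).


14/7 = 2
2 - 5 = -3
ceil(-3) = -3

-3


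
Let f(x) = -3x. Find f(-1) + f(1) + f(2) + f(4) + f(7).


f(-1) = 3
f(1) = -3
f(2) = -6
f(4) = -12
f(7) = -21
Sum = -39

-39


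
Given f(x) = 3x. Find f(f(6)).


f(6) = 18
f(18) = 54

54


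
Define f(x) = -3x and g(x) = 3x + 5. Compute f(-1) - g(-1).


f(-1) = 3
g(-1) = 2
Difference = 1

1


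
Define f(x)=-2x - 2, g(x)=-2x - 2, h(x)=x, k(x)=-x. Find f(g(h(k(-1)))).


6


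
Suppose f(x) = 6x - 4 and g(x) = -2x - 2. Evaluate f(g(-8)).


g(-8) = 14
f(14) = 80

80


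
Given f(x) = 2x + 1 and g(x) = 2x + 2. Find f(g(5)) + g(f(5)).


f(g(5)) = 25
g(f(5)) = 24
Sum = 49

49


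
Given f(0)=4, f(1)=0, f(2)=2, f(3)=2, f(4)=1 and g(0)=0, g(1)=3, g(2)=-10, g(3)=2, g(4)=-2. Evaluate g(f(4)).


f(4) = 1
g(1) = 3

3


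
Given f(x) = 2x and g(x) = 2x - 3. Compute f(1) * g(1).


f(1) = 2
g(1) = -1
Product = -2

-2


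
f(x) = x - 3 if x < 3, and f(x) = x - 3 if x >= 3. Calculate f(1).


1 satisfies x < 3
f(1) = -2

-2


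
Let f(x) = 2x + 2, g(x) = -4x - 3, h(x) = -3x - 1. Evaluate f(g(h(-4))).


h(-4) = 11
g(11) = -47
f(-47) = -92

-92


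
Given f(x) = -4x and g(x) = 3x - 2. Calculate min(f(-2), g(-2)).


f(-2) = 8
g(-2) = -8
min = -8

-8


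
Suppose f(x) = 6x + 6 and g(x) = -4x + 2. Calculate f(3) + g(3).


f(3) = 24
g(3) = -10
Sum = 14

14


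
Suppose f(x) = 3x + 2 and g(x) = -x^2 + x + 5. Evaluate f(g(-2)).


g(-2) = -1
f(-1) = -1

-1


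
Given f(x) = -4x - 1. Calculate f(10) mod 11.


f(10) = -41
-41 mod 11 = 3

3


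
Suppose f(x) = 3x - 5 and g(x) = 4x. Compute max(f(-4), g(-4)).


f(-4) = -17
g(-4) = -16
max = -16

-16


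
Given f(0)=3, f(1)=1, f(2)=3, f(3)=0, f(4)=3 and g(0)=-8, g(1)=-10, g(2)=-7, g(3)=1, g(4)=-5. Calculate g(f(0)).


f(0) = 3
g(3) = 1

1


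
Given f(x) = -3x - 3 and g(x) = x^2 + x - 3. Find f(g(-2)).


g(-2) = -1
f(-1) = 0

0


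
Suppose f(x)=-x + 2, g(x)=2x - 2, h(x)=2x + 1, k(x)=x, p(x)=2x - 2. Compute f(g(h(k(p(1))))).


p(1) = 0
k(0) = 0
h(0) = 1
g(1) = 0
f(0) = 2

2


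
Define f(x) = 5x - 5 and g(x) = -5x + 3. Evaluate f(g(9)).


g(9) = -42
f(-42) = -215

-215


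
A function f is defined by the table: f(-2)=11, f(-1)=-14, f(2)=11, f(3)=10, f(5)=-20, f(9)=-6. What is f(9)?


Reading from the table at x = 9

-6


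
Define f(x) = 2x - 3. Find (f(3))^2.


f(3) = 3
(3)^2 = 9

9


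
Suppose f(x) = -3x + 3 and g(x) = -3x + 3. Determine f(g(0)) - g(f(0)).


f(g(0)) = -6
g(f(0)) = -6
Difference = 0

0


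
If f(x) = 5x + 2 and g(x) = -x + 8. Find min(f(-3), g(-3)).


f(-3) = -13
g(-3) = 11
min = -13

-13


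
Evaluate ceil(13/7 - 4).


-2


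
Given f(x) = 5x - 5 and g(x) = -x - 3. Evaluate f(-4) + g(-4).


f(-4) = -25
g(-4) = 1
Sum = -24

-24


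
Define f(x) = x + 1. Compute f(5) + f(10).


f(5) = 6
f(10) = 11
Sum = 17

17


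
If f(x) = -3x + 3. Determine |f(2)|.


f(2) = -3
|-3| = 3

3


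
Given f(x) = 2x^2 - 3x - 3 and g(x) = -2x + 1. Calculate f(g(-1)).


g(-1) = 3
f(3) = 2*(3)^2 - 3*(3) - 3 = 6

6


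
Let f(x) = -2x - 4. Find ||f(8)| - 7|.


f(8) = -20
|-20| = 20
|20 - 7| = 13

13


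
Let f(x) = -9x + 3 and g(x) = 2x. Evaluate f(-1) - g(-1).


f(-1) = 12
g(-1) = -2
Difference = 14

14


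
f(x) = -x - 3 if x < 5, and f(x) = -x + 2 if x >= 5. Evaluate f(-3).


0


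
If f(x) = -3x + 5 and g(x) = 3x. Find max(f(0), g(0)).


f(0) = 5
g(0) = 0
max = 5

5


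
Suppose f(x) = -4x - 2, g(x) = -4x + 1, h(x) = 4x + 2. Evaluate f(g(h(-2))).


h(-2) = -6
g(-6) = 25
f(25) = -102

-102


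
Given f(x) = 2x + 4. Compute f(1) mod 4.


2


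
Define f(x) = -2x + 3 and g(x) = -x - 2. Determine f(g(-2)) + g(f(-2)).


f(g(-2)) = 3
g(f(-2)) = -9
Sum = -6

-6


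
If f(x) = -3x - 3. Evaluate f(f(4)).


42


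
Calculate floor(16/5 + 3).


16/5 = 3.2
3.2 + 3 = 6.2
floor(6.2) = 6

6


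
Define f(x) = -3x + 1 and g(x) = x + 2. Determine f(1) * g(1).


-6


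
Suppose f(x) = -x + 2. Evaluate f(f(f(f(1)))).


f(1) = 1
f(1) = 1
f(1) = 1
f(1) = 1

1


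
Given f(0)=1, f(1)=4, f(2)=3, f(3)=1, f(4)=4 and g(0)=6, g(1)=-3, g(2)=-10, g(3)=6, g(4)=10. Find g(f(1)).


f(1) = 4
g(4) = 10

10


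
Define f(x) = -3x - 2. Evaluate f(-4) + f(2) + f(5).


f(-4) = 10
f(2) = -8
f(5) = -17
Sum = -15

-15


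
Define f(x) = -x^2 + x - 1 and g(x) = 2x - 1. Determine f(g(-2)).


g(-2) = -5
f(-5) = (-1)*(-5)^2 + 1*(-5) - 1 = -31

-31


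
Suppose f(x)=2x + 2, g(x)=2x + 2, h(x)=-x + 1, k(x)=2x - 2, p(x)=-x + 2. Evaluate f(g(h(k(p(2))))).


18


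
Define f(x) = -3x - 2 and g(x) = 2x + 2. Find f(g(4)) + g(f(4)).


f(g(4)) = -32
g(f(4)) = -26
Sum = -58

-58


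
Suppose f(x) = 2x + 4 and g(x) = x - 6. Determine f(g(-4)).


g(-4) = -10
f(-10) = -16

-16


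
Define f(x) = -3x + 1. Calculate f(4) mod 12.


1


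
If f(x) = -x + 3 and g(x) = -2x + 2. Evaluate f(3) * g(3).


f(3) = 0
g(3) = -4
Product = 0

0


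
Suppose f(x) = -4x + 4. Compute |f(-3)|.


f(-3) = 16
|16| = 16

16


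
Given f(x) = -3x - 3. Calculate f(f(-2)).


-12


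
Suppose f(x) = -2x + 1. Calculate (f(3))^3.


f(3) = -5
(-5)^3 = -125

-125


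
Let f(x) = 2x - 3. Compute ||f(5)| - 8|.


f(5) = 7
|7| = 7
|7 - 8| = 1

1


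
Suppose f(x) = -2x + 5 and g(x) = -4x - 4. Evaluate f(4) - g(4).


f(4) = -3
g(4) = -20
Difference = 17

17


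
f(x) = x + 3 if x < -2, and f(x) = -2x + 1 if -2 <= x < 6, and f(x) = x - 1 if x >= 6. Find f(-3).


-3 satisfies x < -2
f(-3) = 0

0


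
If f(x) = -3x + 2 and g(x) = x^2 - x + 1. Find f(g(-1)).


g(-1) = 3
f(3) = -7

-7


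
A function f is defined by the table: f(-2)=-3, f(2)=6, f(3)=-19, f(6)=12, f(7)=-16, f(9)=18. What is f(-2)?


Reading from the table at x = -2

-3


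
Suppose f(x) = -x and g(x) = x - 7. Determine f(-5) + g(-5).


-7


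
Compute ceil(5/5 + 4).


5/5 = 1
1 + 4 = 5
ceil(5) = 5

5


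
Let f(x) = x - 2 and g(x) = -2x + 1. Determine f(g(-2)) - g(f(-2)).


-6


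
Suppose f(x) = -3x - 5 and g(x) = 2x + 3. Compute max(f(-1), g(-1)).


f(-1) = -2
g(-1) = 1
max = 1

1


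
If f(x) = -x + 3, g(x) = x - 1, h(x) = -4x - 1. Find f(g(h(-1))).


h(-1) = 3
g(3) = 2
f(2) = 1

1


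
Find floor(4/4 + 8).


4/4 = 1
1 + 8 = 9
floor(9) = 9

9


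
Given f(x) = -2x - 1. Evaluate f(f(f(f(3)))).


f(3) = -7
f(-7) = 13
f(13) = -27
f(-27) = 53

53


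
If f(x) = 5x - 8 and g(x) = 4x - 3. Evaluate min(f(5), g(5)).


f(5) = 17
g(5) = 17
min = 17

17


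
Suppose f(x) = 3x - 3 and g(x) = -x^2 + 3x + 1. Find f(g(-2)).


g(-2) = -9
f(-9) = -30

-30


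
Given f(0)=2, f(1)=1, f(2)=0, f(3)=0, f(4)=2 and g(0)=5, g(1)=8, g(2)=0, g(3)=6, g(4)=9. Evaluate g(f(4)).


f(4) = 2
g(2) = 0

0


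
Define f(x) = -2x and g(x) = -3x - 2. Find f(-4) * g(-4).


f(-4) = 8
g(-4) = 10
Product = 80

80


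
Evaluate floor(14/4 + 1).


4


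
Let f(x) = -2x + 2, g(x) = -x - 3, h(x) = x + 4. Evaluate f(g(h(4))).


h(4) = 8
g(8) = -11
f(-11) = 24

24


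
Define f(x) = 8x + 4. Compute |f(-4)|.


f(-4) = -28
|-28| = 28

28


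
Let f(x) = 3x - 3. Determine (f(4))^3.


729


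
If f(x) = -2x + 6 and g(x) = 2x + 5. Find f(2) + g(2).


11


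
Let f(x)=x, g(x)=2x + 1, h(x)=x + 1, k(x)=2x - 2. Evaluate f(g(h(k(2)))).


k(2) = 2
h(2) = 3
g(3) = 7
f(7) = 7

7


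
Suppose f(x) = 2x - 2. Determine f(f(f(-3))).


-38


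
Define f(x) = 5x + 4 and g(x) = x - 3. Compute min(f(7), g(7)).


4


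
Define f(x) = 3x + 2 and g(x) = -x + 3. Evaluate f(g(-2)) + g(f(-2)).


f(g(-2)) = 17
g(f(-2)) = 7
Sum = 24

24


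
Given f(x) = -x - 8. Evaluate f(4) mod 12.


f(4) = -12
-12 mod 12 = 0

0


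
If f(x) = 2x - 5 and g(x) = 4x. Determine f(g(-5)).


g(-5) = -20
f(-20) = -45

-45


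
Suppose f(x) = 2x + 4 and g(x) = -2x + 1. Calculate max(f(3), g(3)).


f(3) = 10
g(3) = -5
max = 10

10


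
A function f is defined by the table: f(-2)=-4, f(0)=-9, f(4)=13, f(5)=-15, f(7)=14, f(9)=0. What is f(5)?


Reading from the table at x = 5

-15


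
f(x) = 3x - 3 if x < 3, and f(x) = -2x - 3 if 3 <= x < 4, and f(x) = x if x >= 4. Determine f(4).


4 satisfies x >= 4
f(4) = 4

4


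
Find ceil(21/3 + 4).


21/3 = 7
7 + 4 = 11
ceil(11) = 11

11


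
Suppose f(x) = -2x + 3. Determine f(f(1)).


f(1) = 1
f(1) = 1

1


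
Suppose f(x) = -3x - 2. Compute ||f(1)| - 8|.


f(1) = -5
|-5| = 5
|5 - 8| = 3

3


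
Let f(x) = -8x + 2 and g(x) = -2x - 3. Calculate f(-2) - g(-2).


f(-2) = 18
g(-2) = 1
Difference = 17

17


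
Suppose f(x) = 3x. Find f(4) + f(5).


f(4) = 12
f(5) = 15
Sum = 27

27


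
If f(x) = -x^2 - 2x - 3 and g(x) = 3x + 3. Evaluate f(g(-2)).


g(-2) = -3
f(-3) = (-1)*(-3)^2 - 2*(-3) - 3 = -6

-6


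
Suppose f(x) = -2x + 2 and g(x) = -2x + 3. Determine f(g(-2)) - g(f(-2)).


-3


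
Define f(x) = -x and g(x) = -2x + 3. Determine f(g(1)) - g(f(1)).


f(g(1)) = -1
g(f(1)) = 5
Difference = -6

-6


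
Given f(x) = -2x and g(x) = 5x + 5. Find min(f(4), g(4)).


f(4) = -8
g(4) = 25
min = -8

-8


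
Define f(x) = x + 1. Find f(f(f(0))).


f(0) = 1
f(1) = 2
f(2) = 3

3


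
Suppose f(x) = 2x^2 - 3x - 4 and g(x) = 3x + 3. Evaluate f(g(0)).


5


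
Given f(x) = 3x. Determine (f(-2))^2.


f(-2) = -6
(-6)^2 = 36

36


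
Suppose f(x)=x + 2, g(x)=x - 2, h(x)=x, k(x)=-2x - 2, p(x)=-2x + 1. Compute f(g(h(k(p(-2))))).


-12


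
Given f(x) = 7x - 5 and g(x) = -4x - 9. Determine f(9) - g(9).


f(9) = 58
g(9) = -45
Difference = 103

103


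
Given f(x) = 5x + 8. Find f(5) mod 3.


f(5) = 33
33 mod 3 = 0

0


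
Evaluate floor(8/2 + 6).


8/2 = 4
4 + 6 = 10
floor(10) = 10

10


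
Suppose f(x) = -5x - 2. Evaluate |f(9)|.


f(9) = -47
|-47| = 47

47


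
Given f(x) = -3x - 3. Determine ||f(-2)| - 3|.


f(-2) = 3
|3| = 3
|3 - 3| = 0

0


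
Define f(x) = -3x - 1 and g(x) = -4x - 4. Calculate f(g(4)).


g(4) = -20
f(-20) = 59

59


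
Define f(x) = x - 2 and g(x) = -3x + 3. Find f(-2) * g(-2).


f(-2) = -4
g(-2) = 9
Product = -36

-36


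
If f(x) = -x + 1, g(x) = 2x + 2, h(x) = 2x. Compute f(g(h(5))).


h(5) = 10
g(10) = 22
f(22) = -21

-21


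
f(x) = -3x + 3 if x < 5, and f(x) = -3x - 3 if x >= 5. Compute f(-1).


-1 satisfies x < 5
f(-1) = 6

6


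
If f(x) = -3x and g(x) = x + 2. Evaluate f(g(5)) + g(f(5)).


f(g(5)) = -21
g(f(5)) = -13
Sum = -34

-34


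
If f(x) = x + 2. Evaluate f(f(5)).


f(5) = 7
f(7) = 9

9


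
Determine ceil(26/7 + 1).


26/7 = 3.7143
3.7143 + 1 = 4.7143
ceil(4.7143) = 5

5


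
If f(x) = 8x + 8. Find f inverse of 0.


Solve 8x + 8 = 0
x = (0 - 8) / 8 = -1

-1


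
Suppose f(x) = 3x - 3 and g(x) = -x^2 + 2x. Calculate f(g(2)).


g(2) = 0
f(0) = -3

-3


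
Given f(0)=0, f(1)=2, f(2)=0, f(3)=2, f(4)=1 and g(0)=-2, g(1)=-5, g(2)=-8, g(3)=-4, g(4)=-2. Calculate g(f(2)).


f(2) = 0
g(0) = -2

-2


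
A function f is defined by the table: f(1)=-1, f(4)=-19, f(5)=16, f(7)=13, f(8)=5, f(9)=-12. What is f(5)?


16


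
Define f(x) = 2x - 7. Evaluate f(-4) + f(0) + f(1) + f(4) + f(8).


f(-4) = -15
f(0) = -7
f(1) = -5
f(4) = 1
f(8) = 9
Sum = -17

-17


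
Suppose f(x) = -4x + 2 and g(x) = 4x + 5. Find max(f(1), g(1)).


f(1) = -2
g(1) = 9
max = 9

9


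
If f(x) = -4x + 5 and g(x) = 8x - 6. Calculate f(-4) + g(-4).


f(-4) = 21
g(-4) = -38
Sum = -17

-17


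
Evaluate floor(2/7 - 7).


2/7 = 0.2857
0.2857 - 7 = -6.7143
floor(-6.7143) = -7

-7


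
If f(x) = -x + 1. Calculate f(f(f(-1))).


f(-1) = 2
f(2) = -1
f(-1) = 2

2


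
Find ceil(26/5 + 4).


26/5 = 5.2
5.2 + 4 = 9.2
ceil(9.2) = 10

10


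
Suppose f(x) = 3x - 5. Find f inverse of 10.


Solve 3x - 5 = 10
x = (10 + 5) / 3 = 5

5


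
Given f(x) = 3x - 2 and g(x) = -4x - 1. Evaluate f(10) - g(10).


f(10) = 28
g(10) = -41
Difference = 69

69


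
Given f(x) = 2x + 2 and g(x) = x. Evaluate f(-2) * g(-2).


f(-2) = -2
g(-2) = -2
Product = 4

4


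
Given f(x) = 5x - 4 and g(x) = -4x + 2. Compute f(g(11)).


g(11) = -42
f(-42) = -214

-214


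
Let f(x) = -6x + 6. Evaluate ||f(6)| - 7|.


f(6) = -30
|-30| = 30
|30 - 7| = 23

23


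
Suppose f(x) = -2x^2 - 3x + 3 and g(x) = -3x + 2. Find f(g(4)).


-167


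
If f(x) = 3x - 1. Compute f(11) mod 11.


f(11) = 32
32 mod 11 = 10

10


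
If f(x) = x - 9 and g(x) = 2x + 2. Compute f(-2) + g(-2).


f(-2) = -11
g(-2) = -2
Sum = -13

-13


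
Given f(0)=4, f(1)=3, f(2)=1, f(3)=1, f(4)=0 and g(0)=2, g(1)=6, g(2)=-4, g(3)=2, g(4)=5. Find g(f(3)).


f(3) = 1
g(1) = 6

6


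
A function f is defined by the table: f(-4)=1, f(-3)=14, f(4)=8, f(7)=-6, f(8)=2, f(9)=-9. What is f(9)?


Reading from the table at x = 9

-9


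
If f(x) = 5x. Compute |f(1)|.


f(1) = 5
|5| = 5

5


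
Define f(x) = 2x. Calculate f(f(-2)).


f(-2) = -4
f(-4) = -8

-8


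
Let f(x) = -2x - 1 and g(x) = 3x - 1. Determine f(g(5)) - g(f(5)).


f(g(5)) = -29
g(f(5)) = -34
Difference = 5

5


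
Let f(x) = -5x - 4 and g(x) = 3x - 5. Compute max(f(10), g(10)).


25


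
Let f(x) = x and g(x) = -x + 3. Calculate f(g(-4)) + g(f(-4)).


f(g(-4)) = 7
g(f(-4)) = 7
Sum = 14

14


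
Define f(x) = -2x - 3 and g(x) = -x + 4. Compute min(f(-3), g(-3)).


f(-3) = 3
g(-3) = 7
min = 3

3


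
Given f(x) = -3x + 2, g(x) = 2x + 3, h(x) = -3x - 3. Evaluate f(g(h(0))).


h(0) = -3
g(-3) = -3
f(-3) = 11

11


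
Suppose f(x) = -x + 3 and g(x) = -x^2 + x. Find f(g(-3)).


g(-3) = -12
f(-12) = 15

15


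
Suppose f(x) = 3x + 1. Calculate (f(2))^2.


49


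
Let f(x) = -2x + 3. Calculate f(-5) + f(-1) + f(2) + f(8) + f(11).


f(-5) = 13
f(-1) = 5
f(2) = -1
f(8) = -13
f(11) = -19
Sum = -15

-15


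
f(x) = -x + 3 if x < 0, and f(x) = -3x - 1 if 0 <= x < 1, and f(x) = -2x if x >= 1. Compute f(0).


0 satisfies 0 <= x < 1
f(0) = -1

-1


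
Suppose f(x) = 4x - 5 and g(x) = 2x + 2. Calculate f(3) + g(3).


f(3) = 7
g(3) = 8
Sum = 15

15


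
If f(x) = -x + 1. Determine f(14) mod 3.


f(14) = -13
-13 mod 3 = 2

2


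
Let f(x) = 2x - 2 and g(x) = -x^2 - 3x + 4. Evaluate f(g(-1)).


g(-1) = 6
f(6) = 10

10


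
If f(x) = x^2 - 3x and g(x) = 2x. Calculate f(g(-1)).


g(-1) = -2
f(-2) = 1*(-2)^2 - 3*(-2) = 10

10


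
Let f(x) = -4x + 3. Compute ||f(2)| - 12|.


7


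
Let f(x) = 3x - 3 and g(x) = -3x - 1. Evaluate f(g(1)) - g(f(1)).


f(g(1)) = -15
g(f(1)) = -1
Difference = -14

-14


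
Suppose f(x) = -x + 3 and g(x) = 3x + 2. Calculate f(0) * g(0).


6


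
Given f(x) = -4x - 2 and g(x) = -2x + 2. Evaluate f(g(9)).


g(9) = -16
f(-16) = 62

62


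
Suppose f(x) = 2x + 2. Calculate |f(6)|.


14


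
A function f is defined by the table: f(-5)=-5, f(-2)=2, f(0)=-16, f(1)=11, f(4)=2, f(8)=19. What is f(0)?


Reading from the table at x = 0

-16


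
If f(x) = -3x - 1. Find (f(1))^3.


f(1) = -4
(-4)^3 = -64

-64


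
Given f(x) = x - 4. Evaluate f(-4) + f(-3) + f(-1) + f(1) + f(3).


f(-4) = -8
f(-3) = -7
f(-1) = -5
f(1) = -3
f(3) = -1
Sum = -24

-24


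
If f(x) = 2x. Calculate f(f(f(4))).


f(4) = 8
f(8) = 16
f(16) = 32

32


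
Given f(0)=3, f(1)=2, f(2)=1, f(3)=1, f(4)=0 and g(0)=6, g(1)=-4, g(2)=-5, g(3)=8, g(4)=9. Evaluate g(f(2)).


f(2) = 1
g(1) = -4

-4


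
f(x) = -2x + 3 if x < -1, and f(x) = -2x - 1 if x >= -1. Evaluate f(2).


-5


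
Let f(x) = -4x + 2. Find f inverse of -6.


2


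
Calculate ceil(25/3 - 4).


25/3 = 8.3333
8.3333 - 4 = 4.3333
ceil(4.3333) = 5

5


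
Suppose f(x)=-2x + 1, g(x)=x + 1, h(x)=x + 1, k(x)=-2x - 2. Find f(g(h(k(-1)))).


-3


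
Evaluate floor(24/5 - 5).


24/5 = 4.8
4.8 - 5 = -0.2
floor(-0.2) = -1

-1


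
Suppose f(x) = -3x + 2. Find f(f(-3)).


-31


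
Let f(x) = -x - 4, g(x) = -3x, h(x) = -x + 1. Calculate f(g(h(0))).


-1


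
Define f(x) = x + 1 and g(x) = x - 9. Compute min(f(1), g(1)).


f(1) = 2
g(1) = -8
min = -8

-8


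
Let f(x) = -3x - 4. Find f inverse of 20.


Solve -3x - 4 = 20
x = (20 + 4) / (-3) = -8

-8


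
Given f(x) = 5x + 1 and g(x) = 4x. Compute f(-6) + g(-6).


f(-6) = -29
g(-6) = -24
Sum = -53

-53


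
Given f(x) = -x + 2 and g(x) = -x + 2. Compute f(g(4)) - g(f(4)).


f(g(4)) = 4
g(f(4)) = 4
Difference = 0

0


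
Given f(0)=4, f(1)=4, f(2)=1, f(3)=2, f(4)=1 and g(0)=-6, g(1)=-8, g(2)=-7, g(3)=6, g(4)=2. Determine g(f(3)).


f(3) = 2
g(2) = -7

-7


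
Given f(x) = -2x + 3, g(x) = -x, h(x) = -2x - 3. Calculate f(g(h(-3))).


9


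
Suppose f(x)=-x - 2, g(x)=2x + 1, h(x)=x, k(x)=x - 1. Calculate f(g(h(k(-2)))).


3


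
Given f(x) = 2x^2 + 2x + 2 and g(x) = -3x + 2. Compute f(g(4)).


g(4) = -10
f(-10) = 2*(-10)^2 + 2*(-10) + 2 = 182

182


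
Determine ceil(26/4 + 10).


26/4 = 6.5
6.5 + 10 = 16.5
ceil(16.5) = 17

17


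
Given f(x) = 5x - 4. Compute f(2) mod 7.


f(2) = 6
6 mod 7 = 6

6


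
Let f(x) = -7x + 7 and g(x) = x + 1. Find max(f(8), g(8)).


9


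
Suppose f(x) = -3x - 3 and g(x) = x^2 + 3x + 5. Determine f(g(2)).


g(2) = 15
f(15) = -48

-48


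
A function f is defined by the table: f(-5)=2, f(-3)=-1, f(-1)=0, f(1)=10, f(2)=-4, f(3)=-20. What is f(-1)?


Reading from the table at x = -1

0


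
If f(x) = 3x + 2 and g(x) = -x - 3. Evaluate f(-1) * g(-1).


f(-1) = -1
g(-1) = -2
Product = 2

2


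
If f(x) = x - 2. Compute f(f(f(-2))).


f(-2) = -4
f(-4) = -6
f(-6) = -8

-8


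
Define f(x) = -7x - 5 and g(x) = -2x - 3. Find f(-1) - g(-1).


f(-1) = 2
g(-1) = -1
Difference = 3

3


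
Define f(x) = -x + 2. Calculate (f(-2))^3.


f(-2) = 4
(4)^3 = 64

64


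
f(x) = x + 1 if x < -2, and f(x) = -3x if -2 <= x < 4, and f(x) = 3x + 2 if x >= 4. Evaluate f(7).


7 satisfies x >= 4
f(7) = 23

23


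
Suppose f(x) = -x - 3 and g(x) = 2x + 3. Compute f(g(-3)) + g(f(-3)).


3


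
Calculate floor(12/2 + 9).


12/2 = 6
6 + 9 = 15
floor(15) = 15

15


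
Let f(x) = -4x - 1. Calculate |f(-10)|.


f(-10) = 39
|39| = 39

39


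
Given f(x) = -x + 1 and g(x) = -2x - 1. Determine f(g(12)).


26


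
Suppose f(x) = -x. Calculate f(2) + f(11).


f(2) = -2
f(11) = -11
Sum = -13

-13


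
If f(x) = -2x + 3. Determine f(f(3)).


9


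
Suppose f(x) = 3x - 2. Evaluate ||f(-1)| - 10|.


f(-1) = -5
|-5| = 5
|5 - 10| = 5

5


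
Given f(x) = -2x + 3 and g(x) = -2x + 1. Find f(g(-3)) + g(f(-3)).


f(g(-3)) = -11
g(f(-3)) = -17
Sum = -28

-28


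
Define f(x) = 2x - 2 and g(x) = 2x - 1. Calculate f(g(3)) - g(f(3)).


f(g(3)) = 8
g(f(3)) = 7
Difference = 1

1


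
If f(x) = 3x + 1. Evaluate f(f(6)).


f(6) = 19
f(19) = 58

58


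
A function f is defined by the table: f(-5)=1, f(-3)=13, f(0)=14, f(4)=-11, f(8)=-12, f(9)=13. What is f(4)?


Reading from the table at x = 4

-11


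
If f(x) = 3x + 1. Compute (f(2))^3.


f(2) = 7
(7)^3 = 343

343


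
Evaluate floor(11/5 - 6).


11/5 = 2.2
2.2 - 6 = -3.8
floor(-3.8) = -4

-4


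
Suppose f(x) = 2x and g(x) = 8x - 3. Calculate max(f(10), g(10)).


f(10) = 20
g(10) = 77
max = 77

77


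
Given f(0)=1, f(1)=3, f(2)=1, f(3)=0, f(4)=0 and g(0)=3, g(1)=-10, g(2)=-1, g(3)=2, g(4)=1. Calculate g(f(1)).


2


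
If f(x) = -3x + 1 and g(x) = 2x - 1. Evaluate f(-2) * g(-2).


-35


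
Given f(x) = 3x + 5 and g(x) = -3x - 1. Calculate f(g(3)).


g(3) = -10
f(-10) = -25

-25


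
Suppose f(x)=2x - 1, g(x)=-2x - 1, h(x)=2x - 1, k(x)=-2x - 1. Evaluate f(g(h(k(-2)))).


-23


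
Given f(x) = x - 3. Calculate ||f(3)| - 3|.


3


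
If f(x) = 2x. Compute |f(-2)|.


f(-2) = -4
|-4| = 4

4


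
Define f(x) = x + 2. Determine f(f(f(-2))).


4


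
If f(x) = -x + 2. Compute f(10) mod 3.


f(10) = -8
-8 mod 3 = 1

1


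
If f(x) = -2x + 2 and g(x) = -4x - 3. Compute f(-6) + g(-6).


f(-6) = 14
g(-6) = 21
Sum = 35

35


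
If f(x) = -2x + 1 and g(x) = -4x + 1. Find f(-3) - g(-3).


f(-3) = 7
g(-3) = 13
Difference = -6

-6


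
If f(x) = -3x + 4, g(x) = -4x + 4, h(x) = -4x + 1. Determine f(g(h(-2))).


h(-2) = 9
g(9) = -32
f(-32) = 100

100


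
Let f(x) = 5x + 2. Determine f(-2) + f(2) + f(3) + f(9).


f(-2) = -8
f(2) = 12
f(3) = 17
f(9) = 47
Sum = 68

68


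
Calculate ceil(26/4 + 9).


26/4 = 6.5
6.5 + 9 = 15.5
ceil(15.5) = 16

16


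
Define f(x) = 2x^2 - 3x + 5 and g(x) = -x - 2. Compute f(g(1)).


g(1) = -3
f(-3) = 2*(-3)^2 - 3*(-3) + 5 = 32

32


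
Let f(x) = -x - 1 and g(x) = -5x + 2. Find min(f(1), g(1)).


-3


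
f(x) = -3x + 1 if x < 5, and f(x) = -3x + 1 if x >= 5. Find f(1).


1 satisfies x < 5
f(1) = -2

-2


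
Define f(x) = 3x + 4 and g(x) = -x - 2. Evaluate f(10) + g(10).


f(10) = 34
g(10) = -12
Sum = 22

22


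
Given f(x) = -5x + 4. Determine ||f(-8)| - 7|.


f(-8) = 44
|44| = 44
|44 - 7| = 37

37


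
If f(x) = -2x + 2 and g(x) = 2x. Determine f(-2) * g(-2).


f(-2) = 6
g(-2) = -4
Product = -24

-24


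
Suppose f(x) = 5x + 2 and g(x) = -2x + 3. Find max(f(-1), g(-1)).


f(-1) = -3
g(-1) = 5
max = 5

5


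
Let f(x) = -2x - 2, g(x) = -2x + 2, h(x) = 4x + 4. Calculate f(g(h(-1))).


h(-1) = 0
g(0) = 2
f(2) = -6

-6


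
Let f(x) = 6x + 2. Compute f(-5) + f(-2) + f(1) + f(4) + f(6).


f(-5) = -28
f(-2) = -10
f(1) = 8
f(4) = 26
f(6) = 38
Sum = 34

34


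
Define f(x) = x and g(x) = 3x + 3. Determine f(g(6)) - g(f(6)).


f(g(6)) = 21
g(f(6)) = 21
Difference = 0

0


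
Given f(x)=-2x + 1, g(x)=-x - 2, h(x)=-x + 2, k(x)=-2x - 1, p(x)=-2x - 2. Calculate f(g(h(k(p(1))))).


-5


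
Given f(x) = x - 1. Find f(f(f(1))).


f(1) = 0
f(0) = -1
f(-1) = -2

-2


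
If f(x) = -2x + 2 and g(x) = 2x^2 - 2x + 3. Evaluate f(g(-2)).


g(-2) = 15
f(15) = -28

-28


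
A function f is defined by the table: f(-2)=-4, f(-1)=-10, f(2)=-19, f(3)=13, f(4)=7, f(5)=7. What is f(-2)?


Reading from the table at x = -2

-4


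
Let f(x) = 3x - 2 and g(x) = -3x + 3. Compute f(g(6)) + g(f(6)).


f(g(6)) = -47
g(f(6)) = -45
Sum = -92

-92


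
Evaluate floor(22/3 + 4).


22/3 = 7.3333
7.3333 + 4 = 11.3333
floor(11.3333) = 11

11


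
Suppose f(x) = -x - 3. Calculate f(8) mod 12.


f(8) = -11
-11 mod 12 = 1

1


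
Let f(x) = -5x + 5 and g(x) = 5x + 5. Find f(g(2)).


g(2) = 15
f(15) = -70

-70


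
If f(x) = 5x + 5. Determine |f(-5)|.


20


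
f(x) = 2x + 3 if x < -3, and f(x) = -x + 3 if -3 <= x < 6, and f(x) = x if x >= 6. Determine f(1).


1 satisfies -3 <= x < 6
f(1) = 2

2


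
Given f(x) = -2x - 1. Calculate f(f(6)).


f(6) = -13
f(-13) = 25

25


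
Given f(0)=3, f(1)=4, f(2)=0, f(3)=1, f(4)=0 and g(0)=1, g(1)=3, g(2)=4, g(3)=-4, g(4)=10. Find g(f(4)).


f(4) = 0
g(0) = 1

1


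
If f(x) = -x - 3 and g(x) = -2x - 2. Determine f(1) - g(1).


f(1) = -4
g(1) = -4
Difference = 0

0


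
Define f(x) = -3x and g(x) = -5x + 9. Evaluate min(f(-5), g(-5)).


f(-5) = 15
g(-5) = 34
min = 15

15


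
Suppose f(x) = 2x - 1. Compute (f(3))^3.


f(3) = 5
(5)^3 = 125

125


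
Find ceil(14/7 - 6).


14/7 = 2
2 - 6 = -4
ceil(-4) = -4

-4


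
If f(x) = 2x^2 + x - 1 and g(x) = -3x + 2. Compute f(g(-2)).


g(-2) = 8
f(8) = 2*(8)^2 + 1*(8) - 1 = 135

135


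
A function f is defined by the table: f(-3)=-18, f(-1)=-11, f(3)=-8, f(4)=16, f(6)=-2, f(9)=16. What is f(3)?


Reading from the table at x = 3

-8


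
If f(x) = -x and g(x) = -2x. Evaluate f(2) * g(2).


f(2) = -2
g(2) = -4
Product = 8

8


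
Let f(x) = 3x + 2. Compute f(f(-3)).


f(-3) = -7
f(-7) = -19

-19


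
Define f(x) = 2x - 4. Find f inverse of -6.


Solve 2x - 4 = -6
x = (-6 + 4) / 2 = -1

-1


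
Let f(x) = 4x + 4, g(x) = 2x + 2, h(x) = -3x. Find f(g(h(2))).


h(2) = -6
g(-6) = -10
f(-10) = -36

-36


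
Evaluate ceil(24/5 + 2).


24/5 = 4.8
4.8 + 2 = 6.8
ceil(6.8) = 7

7


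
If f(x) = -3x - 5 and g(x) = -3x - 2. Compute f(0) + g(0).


f(0) = -5
g(0) = -2
Sum = -7

-7


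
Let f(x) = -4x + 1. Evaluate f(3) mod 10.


f(3) = -11
-11 mod 10 = 9

9


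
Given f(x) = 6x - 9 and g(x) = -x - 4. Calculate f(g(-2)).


g(-2) = -2
f(-2) = -21

-21


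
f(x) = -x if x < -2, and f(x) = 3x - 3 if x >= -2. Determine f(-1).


-1 satisfies x >= -2
f(-1) = -6

-6


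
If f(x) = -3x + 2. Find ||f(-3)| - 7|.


f(-3) = 11
|11| = 11
|11 - 7| = 4

4


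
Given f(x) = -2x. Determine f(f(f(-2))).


16


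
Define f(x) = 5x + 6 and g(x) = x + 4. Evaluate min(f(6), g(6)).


f(6) = 36
g(6) = 10
min = 10

10


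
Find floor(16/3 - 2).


3


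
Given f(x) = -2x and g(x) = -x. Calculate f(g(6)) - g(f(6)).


f(g(6)) = 12
g(f(6)) = 12
Difference = 0

0


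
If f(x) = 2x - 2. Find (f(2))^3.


f(2) = 2
(2)^3 = 8

8


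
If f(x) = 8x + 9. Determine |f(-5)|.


f(-5) = -31
|-31| = 31

31


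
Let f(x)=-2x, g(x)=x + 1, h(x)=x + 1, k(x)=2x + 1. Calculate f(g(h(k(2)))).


k(2) = 5
h(5) = 6
g(6) = 7
f(7) = -14

-14


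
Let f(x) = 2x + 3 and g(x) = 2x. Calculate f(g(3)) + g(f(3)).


f(g(3)) = 15
g(f(3)) = 18
Sum = 33

33


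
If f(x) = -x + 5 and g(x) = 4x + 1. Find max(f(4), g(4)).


f(4) = 1
g(4) = 17
max = 17

17


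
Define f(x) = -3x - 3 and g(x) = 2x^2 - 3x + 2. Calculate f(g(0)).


g(0) = 2
f(2) = -9

-9


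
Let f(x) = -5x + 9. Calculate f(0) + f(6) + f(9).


f(0) = 9
f(6) = -21
f(9) = -36
Sum = -48

-48


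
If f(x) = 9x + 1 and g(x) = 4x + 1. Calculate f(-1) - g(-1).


f(-1) = -8
g(-1) = -3
Difference = -5

-5


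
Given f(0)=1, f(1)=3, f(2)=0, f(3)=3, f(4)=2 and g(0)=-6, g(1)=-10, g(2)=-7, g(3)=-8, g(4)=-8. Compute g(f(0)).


f(0) = 1
g(1) = -10

-10


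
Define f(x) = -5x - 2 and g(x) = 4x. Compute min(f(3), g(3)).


-17


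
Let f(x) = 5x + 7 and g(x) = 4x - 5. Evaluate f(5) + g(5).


f(5) = 32
g(5) = 15
Sum = 47

47


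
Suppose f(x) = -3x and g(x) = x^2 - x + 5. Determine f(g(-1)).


g(-1) = 7
f(7) = -21

-21


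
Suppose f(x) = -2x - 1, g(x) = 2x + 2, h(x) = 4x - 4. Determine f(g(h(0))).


h(0) = -4
g(-4) = -6
f(-6) = 11

11


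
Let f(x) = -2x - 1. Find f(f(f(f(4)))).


f(4) = -9
f(-9) = 17
f(17) = -35
f(-35) = 69

69


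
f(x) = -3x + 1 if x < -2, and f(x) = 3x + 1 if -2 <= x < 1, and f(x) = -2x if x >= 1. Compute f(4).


4 satisfies x >= 1
f(4) = -8

-8


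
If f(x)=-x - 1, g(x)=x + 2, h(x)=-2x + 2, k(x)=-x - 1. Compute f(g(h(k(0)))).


k(0) = -1
h(-1) = 4
g(4) = 6
f(6) = -7

-7


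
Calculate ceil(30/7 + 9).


30/7 = 4.2857
4.2857 + 9 = 13.2857
ceil(13.2857) = 14

14


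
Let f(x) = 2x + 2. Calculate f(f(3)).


18


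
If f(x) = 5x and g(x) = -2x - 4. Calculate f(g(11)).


g(11) = -26
f(-26) = -130

-130


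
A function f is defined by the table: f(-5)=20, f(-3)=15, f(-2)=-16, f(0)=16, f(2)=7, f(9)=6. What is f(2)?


Reading from the table at x = 2

7


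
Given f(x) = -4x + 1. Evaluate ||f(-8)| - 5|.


f(-8) = 33
|33| = 33
|33 - 5| = 28

28


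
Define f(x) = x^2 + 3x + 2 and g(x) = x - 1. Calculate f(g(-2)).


g(-2) = -3
f(-3) = 1*(-3)^2 + 3*(-3) + 2 = 2

2


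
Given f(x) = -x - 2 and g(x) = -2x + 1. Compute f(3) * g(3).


f(3) = -5
g(3) = -5
Product = 25

25


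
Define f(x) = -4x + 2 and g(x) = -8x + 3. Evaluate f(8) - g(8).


f(8) = -30
g(8) = -61
Difference = 31

31


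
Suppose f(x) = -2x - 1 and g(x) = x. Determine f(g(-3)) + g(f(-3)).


f(g(-3)) = 5
g(f(-3)) = 5
Sum = 10

10


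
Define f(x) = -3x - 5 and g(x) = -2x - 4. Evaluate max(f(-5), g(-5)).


f(-5) = 10
g(-5) = 6
max = 10

10


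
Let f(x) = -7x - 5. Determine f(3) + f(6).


f(3) = -26
f(6) = -47
Sum = -73

-73


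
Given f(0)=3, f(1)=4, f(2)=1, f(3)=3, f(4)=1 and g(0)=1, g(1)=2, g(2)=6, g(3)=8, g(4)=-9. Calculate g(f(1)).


-9


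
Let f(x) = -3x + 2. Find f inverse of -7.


Solve -3x + 2 = -7
x = (-7 - 2) / (-3) = 3

3


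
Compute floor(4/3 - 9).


4/3 = 1.3333
1.3333 - 9 = -7.6667
floor(-7.6667) = -8

-8


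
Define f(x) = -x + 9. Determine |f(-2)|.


11


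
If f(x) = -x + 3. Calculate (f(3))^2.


f(3) = 0
(0)^2 = 0

0


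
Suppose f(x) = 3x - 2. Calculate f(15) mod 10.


f(15) = 43
43 mod 10 = 3

3


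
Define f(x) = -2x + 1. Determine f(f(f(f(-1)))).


f(-1) = 3
f(3) = -5
f(-5) = 11
f(11) = -21

-21


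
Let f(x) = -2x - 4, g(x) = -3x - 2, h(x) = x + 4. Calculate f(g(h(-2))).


h(-2) = 2
g(2) = -8
f(-8) = 12

12


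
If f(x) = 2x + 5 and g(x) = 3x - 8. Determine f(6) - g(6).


f(6) = 17
g(6) = 10
Difference = 7

7


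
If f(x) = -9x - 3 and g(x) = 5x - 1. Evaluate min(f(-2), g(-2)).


f(-2) = 15
g(-2) = -11
min = -11

-11


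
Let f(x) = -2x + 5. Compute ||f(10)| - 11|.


f(10) = -15
|-15| = 15
|15 - 11| = 4

4


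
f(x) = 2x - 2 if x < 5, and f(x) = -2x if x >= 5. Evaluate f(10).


10 satisfies x >= 5
f(10) = -20

-20


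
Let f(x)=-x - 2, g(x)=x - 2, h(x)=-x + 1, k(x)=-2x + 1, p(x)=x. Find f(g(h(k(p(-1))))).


p(-1) = -1
k(-1) = 3
h(3) = -2
g(-2) = -4
f(-4) = 2

2


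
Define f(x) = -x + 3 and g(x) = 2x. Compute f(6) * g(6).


f(6) = -3
g(6) = 12
Product = -36

-36


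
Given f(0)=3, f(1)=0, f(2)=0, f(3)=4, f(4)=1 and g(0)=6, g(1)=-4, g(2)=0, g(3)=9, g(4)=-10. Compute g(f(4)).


f(4) = 1
g(1) = -4

-4


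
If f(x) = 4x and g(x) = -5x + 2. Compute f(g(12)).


g(12) = -58
f(-58) = -232

-232


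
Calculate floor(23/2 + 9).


23/2 = 11.5
11.5 + 9 = 20.5
floor(20.5) = 20

20


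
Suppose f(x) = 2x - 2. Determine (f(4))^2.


36


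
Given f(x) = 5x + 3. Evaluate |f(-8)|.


f(-8) = -37
|-37| = 37

37


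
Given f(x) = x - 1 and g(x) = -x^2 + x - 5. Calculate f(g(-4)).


g(-4) = -25
f(-25) = -26

-26


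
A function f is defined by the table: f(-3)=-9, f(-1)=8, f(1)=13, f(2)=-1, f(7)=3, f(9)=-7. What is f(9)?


Reading from the table at x = 9

-7


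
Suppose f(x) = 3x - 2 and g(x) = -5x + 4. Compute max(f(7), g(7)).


f(7) = 19
g(7) = -31
max = 19

19


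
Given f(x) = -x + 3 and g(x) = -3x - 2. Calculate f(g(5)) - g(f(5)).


f(g(5)) = 20
g(f(5)) = 4
Difference = 16

16


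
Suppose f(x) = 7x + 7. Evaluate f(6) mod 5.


4


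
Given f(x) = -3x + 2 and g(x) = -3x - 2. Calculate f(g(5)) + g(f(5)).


f(g(5)) = 53
g(f(5)) = 37
Sum = 90

90


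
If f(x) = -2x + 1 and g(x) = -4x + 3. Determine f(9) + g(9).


f(9) = -17
g(9) = -33
Sum = -50

-50


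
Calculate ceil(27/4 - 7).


27/4 = 6.75
6.75 - 7 = -0.25
ceil(-0.25) = 0

0


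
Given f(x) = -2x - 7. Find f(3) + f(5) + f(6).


f(3) = -13
f(5) = -17
f(6) = -19
Sum = -49

-49


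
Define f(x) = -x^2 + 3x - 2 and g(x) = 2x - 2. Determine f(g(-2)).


g(-2) = -6
f(-6) = (-1)*(-6)^2 + 3*(-6) - 2 = -56

-56


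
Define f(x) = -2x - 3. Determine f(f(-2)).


f(-2) = 1
f(1) = -5

-5


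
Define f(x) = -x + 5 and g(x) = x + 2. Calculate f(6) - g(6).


f(6) = -1
g(6) = 8
Difference = -9

-9


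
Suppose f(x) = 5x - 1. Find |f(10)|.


f(10) = 49
|49| = 49

49


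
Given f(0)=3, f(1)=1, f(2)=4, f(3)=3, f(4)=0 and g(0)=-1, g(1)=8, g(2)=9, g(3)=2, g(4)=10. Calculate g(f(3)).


2


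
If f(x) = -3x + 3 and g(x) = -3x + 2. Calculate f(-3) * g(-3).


f(-3) = 12
g(-3) = 11
Product = 132

132


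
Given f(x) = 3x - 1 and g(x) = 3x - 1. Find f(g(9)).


g(9) = 26
f(26) = 77

77


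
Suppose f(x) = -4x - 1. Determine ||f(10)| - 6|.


f(10) = -41
|-41| = 41
|41 - 6| = 35

35
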